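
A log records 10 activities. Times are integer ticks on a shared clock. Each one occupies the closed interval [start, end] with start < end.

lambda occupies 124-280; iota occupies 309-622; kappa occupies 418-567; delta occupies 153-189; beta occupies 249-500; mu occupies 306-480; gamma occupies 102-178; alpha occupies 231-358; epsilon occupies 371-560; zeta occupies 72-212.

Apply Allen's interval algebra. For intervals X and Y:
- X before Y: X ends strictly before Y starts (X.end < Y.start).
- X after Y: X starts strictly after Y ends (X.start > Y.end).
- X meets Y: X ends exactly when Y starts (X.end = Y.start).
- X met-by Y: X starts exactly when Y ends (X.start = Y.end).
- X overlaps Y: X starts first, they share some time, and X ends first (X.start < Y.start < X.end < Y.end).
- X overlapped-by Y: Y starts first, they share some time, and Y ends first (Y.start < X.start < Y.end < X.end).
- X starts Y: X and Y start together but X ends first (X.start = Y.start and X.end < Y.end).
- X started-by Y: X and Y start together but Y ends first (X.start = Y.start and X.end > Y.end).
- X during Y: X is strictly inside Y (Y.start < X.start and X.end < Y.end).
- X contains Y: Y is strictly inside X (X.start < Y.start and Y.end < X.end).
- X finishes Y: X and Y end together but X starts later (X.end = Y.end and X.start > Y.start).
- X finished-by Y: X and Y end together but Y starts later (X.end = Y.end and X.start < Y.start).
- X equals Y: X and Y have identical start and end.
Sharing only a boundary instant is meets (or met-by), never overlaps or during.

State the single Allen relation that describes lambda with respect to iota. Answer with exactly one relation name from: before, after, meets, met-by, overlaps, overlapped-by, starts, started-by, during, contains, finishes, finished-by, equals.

before

lambda = [124, 280]; iota = [309, 622].
Compare endpoints: lambda.start < iota.start, lambda.start < iota.end, lambda.end < iota.start, lambda.end < iota.end.
That pattern is 'before'.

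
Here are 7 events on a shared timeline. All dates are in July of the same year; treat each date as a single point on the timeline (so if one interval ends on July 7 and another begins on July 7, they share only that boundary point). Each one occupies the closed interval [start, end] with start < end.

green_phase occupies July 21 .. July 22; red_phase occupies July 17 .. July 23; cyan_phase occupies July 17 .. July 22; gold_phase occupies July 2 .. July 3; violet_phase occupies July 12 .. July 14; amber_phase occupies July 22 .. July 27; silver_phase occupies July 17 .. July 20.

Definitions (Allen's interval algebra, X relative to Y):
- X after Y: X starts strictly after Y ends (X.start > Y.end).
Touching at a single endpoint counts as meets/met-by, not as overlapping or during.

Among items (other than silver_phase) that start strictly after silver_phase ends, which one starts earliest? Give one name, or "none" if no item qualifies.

green_phase

Target silver_phase = [July 17, July 20].
amber_phase [July 22, July 27] → after → candidate.
cyan_phase [July 17, July 22] → started-by → excluded.
gold_phase [July 2, July 3] → before → excluded.
green_phase [July 21, July 22] → after → candidate.
red_phase [July 17, July 23] → started-by → excluded.
violet_phase [July 12, July 14] → before → excluded.
Among candidates, earliest start is July 21 → green_phase.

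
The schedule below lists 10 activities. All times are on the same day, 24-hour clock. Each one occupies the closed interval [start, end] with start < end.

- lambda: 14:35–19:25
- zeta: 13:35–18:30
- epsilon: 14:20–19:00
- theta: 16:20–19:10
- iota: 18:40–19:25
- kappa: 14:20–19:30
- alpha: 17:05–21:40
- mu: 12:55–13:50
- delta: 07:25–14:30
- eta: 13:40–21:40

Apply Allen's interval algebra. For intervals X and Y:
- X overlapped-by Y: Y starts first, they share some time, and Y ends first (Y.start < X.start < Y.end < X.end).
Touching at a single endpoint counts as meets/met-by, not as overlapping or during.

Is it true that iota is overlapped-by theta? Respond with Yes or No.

Yes

iota = [18:40, 19:25], theta = [16:20, 19:10].
Actual relation of iota to theta: overlapped-by.
Asked whether 'overlapped-by' holds → Yes.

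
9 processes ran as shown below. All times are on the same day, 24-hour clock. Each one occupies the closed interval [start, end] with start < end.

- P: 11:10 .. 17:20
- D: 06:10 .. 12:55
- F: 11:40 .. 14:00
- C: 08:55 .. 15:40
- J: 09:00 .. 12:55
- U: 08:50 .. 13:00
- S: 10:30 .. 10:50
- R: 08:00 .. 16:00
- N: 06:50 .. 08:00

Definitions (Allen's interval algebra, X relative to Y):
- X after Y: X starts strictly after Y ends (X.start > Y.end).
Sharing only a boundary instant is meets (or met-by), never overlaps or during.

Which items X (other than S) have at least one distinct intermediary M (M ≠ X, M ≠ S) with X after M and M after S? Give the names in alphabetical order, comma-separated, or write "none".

Target S = [10:30, 10:50].
Intermediaries M with M after S: F, P.
Via F — items with X after F: none.
Via P — items with X after P: none.
Union: none.

none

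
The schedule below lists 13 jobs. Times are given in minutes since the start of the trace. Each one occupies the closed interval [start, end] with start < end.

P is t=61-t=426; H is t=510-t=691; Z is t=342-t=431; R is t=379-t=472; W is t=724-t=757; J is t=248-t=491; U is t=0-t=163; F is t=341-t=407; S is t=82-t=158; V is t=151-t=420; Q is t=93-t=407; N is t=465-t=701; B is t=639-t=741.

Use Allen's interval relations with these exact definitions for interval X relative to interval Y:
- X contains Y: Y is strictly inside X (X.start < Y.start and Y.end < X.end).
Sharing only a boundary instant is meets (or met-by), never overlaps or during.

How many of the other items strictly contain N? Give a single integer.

Target N = [t=465, t=701].
B [t=639, t=741] → overlapped-by → no.
F [t=341, t=407] → before → no.
H [t=510, t=691] → during → no.
J [t=248, t=491] → overlaps → no.
P [t=61, t=426] → before → no.
Q [t=93, t=407] → before → no.
R [t=379, t=472] → overlaps → no.
S [t=82, t=158] → before → no.
U [t=0, t=163] → before → no.
V [t=151, t=420] → before → no.
W [t=724, t=757] → after → no.
Z [t=342, t=431] → before → no.
Total: 0.

0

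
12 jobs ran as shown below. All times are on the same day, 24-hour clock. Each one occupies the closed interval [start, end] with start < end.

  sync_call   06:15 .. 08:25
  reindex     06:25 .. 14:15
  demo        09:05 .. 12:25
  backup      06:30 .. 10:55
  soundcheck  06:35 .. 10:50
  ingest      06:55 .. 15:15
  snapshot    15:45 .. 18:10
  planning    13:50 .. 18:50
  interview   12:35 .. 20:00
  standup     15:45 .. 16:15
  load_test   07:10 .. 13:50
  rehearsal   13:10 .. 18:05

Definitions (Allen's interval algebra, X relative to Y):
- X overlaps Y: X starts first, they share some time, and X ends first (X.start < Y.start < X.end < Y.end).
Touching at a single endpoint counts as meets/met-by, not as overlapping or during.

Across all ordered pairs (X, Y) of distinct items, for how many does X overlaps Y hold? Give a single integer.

22

Checking all 132 ordered pairs for relation 'overlaps'; matching pairs in alphabetical order:
(backup, demo): backup overlaps demo ✓
(backup, ingest): backup overlaps ingest ✓
(backup, load_test): backup overlaps load_test ✓
(ingest, interview): ingest overlaps interview ✓
(ingest, planning): ingest overlaps planning ✓
(ingest, rehearsal): ingest overlaps rehearsal ✓
(load_test, interview): load_test overlaps interview ✓
(load_test, rehearsal): load_test overlaps rehearsal ✓
(rehearsal, planning): rehearsal overlaps planning ✓
(rehearsal, snapshot): rehearsal overlaps snapshot ✓
(reindex, ingest): reindex overlaps ingest ✓
(reindex, interview): reindex overlaps interview ✓
(reindex, planning): reindex overlaps planning ✓
(reindex, rehearsal): reindex overlaps rehearsal ✓
(soundcheck, demo): soundcheck overlaps demo ✓
(soundcheck, ingest): soundcheck overlaps ingest ✓
(soundcheck, load_test): soundcheck overlaps load_test ✓
(sync_call, backup): sync_call overlaps backup ✓
(sync_call, ingest): sync_call overlaps ingest ✓
(sync_call, load_test): sync_call overlaps load_test ✓
(sync_call, reindex): sync_call overlaps reindex ✓
(sync_call, soundcheck): sync_call overlaps soundcheck ✓
Count: 22.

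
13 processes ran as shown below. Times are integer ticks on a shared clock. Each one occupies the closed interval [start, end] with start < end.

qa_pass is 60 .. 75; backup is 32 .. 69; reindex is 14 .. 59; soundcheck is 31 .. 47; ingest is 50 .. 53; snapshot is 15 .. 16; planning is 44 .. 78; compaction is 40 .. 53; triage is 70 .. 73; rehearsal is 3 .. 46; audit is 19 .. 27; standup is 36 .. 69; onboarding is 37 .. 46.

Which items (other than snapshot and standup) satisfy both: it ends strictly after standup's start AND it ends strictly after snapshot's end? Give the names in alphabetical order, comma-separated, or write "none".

backup, compaction, ingest, onboarding, planning, qa_pass, rehearsal, reindex, soundcheck, triage

Conditions: its end is strictly after standup's start (X.end > 36) AND its end is strictly after snapshot's end (X.end > 16).
audit: end 27 > 36? ✗; end 27 > 16? ✓ → no.
backup: end 69 > 36? ✓; end 69 > 16? ✓ → yes.
compaction: end 53 > 36? ✓; end 53 > 16? ✓ → yes.
ingest: end 53 > 36? ✓; end 53 > 16? ✓ → yes.
onboarding: end 46 > 36? ✓; end 46 > 16? ✓ → yes.
planning: end 78 > 36? ✓; end 78 > 16? ✓ → yes.
qa_pass: end 75 > 36? ✓; end 75 > 16? ✓ → yes.
rehearsal: end 46 > 36? ✓; end 46 > 16? ✓ → yes.
reindex: end 59 > 36? ✓; end 59 > 16? ✓ → yes.
soundcheck: end 47 > 36? ✓; end 47 > 16? ✓ → yes.
triage: end 73 > 36? ✓; end 73 > 16? ✓ → yes.
Result: backup, compaction, ingest, onboarding, planning, qa_pass, rehearsal, reindex, soundcheck, triage.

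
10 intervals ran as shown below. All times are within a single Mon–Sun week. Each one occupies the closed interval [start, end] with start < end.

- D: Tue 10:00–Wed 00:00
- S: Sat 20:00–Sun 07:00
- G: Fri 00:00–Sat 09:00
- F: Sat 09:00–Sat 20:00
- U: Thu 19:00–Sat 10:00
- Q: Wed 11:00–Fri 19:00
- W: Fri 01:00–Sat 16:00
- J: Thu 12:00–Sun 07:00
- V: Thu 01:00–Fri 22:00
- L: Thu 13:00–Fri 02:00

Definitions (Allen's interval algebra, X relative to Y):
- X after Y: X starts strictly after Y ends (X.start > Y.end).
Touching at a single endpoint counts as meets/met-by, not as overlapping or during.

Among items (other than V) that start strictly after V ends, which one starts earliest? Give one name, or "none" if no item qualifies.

F

Target V = [Thu 01:00, Fri 22:00].
D [Tue 10:00, Wed 00:00] → before → excluded.
F [Sat 09:00, Sat 20:00] → after → candidate.
G [Fri 00:00, Sat 09:00] → overlapped-by → excluded.
J [Thu 12:00, Sun 07:00] → overlapped-by → excluded.
L [Thu 13:00, Fri 02:00] → during → excluded.
Q [Wed 11:00, Fri 19:00] → overlaps → excluded.
S [Sat 20:00, Sun 07:00] → after → candidate.
U [Thu 19:00, Sat 10:00] → overlapped-by → excluded.
W [Fri 01:00, Sat 16:00] → overlapped-by → excluded.
Among candidates, earliest start is Sat 09:00 → F.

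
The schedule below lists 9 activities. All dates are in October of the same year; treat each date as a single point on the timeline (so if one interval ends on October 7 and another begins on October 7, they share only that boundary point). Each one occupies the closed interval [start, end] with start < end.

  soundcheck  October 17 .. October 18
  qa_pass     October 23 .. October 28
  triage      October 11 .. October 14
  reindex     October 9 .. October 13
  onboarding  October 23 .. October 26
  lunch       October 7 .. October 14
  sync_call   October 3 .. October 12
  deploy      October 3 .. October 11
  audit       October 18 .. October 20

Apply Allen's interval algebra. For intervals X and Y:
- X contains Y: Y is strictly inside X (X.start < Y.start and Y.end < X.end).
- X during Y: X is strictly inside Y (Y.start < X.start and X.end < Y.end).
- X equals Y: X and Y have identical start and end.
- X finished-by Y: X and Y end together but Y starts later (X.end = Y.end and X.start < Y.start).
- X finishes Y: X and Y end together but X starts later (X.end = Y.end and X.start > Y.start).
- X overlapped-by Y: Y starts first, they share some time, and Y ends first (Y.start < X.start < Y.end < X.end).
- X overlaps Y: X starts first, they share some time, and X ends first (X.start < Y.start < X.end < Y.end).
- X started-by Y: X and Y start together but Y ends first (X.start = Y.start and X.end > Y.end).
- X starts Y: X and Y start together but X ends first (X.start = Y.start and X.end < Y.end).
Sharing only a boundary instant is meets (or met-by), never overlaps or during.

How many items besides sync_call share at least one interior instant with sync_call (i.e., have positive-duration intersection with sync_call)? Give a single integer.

Target sync_call = [October 3, October 12].
audit [October 18, October 20] → after → no.
deploy [October 3, October 11] → starts → counts.
lunch [October 7, October 14] → overlapped-by → counts.
onboarding [October 23, October 26] → after → no.
qa_pass [October 23, October 28] → after → no.
reindex [October 9, October 13] → overlapped-by → counts.
soundcheck [October 17, October 18] → after → no.
triage [October 11, October 14] → overlapped-by → counts.
Total: 4.

4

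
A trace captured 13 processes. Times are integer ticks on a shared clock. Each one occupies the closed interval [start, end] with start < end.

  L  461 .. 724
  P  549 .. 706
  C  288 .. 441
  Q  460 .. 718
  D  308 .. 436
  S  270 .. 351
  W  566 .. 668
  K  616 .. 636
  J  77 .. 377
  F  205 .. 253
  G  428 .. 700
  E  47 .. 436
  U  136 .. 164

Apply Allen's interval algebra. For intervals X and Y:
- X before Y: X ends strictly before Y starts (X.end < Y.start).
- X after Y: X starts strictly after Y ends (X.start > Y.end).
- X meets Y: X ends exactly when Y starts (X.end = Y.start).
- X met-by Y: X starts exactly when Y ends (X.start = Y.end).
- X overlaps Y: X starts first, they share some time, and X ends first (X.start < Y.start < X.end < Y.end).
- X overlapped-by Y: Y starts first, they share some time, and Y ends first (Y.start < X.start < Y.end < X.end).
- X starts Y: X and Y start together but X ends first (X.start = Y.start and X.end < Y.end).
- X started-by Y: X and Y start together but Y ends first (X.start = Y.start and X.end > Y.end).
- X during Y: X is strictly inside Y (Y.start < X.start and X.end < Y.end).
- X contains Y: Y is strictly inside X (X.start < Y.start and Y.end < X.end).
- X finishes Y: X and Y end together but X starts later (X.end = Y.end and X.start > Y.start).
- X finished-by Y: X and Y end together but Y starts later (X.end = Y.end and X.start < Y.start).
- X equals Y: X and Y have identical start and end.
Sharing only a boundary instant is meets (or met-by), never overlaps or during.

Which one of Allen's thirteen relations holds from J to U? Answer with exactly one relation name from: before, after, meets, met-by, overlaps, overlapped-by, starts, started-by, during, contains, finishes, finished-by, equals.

J = [77, 377]; U = [136, 164].
Compare endpoints: J.start < U.start, J.start < U.end, J.end > U.start, J.end > U.end.
That pattern is 'contains'.

contains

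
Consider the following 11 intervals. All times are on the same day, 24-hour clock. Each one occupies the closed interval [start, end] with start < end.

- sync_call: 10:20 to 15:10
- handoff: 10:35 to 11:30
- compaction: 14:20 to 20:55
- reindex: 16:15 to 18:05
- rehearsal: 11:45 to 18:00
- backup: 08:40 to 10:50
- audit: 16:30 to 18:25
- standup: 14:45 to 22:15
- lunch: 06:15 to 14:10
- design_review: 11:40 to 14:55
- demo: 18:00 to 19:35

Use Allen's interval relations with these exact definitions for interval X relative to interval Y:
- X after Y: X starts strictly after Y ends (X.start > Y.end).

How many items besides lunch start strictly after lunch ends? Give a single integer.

Target lunch = [06:15, 14:10].
audit [16:30, 18:25] → after → counts.
backup [08:40, 10:50] → during → no.
compaction [14:20, 20:55] → after → counts.
demo [18:00, 19:35] → after → counts.
design_review [11:40, 14:55] → overlapped-by → no.
handoff [10:35, 11:30] → during → no.
rehearsal [11:45, 18:00] → overlapped-by → no.
reindex [16:15, 18:05] → after → counts.
standup [14:45, 22:15] → after → counts.
sync_call [10:20, 15:10] → overlapped-by → no.
Total: 5.

5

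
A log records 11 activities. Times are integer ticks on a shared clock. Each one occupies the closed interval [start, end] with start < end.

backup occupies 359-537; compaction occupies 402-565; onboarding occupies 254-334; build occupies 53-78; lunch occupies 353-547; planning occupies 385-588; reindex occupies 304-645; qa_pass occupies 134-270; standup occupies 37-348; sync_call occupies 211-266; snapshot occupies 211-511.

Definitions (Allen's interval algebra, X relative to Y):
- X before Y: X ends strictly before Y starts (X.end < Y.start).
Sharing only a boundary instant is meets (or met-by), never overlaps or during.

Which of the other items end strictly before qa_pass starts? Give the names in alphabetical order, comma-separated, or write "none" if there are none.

build

Target qa_pass = [134, 270].
backup [359, 537] → after → no.
build [53, 78] → before → yes.
compaction [402, 565] → after → no.
lunch [353, 547] → after → no.
onboarding [254, 334] → overlapped-by → no.
planning [385, 588] → after → no.
reindex [304, 645] → after → no.
snapshot [211, 511] → overlapped-by → no.
standup [37, 348] → contains → no.
sync_call [211, 266] → during → no.
Result: build.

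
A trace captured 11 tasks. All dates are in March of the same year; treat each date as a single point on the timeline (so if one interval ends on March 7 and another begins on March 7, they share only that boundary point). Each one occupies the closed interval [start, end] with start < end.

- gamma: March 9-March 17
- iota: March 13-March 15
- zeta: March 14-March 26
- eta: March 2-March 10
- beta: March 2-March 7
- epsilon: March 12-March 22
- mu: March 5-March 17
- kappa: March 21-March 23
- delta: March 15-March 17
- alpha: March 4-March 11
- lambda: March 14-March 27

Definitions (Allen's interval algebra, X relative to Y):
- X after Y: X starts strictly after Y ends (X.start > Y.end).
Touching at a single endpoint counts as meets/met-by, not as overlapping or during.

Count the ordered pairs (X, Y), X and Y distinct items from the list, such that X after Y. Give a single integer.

Checking all 110 ordered pairs for relation 'after'; matching pairs in alphabetical order:
(delta, alpha): delta after alpha ✓
(delta, beta): delta after beta ✓
(delta, eta): delta after eta ✓
(epsilon, alpha): epsilon after alpha ✓
(epsilon, beta): epsilon after beta ✓
(epsilon, eta): epsilon after eta ✓
(gamma, beta): gamma after beta ✓
(iota, alpha): iota after alpha ✓
(iota, beta): iota after beta ✓
(iota, eta): iota after eta ✓
(kappa, alpha): kappa after alpha ✓
(kappa, beta): kappa after beta ✓
(kappa, delta): kappa after delta ✓
(kappa, eta): kappa after eta ✓
(kappa, gamma): kappa after gamma ✓
(kappa, iota): kappa after iota ✓
(kappa, mu): kappa after mu ✓
(lambda, alpha): lambda after alpha ✓
(lambda, beta): lambda after beta ✓
(lambda, eta): lambda after eta ✓
(zeta, alpha): zeta after alpha ✓
(zeta, beta): zeta after beta ✓
(zeta, eta): zeta after eta ✓
Count: 23.

23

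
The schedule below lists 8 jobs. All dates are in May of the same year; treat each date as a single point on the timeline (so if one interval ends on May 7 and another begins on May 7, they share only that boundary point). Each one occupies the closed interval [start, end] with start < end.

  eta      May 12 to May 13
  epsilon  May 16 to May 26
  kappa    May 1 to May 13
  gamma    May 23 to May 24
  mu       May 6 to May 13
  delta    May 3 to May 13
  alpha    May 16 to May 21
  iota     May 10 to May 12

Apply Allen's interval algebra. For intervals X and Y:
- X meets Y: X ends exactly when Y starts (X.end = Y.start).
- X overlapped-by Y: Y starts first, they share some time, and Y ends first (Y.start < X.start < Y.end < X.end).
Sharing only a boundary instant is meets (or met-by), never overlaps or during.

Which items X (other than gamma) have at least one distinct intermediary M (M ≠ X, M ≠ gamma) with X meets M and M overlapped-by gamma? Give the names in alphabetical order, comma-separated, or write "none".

none

Target gamma = [May 23, May 24].
Intermediaries M with M overlapped-by gamma: none.
Union: none.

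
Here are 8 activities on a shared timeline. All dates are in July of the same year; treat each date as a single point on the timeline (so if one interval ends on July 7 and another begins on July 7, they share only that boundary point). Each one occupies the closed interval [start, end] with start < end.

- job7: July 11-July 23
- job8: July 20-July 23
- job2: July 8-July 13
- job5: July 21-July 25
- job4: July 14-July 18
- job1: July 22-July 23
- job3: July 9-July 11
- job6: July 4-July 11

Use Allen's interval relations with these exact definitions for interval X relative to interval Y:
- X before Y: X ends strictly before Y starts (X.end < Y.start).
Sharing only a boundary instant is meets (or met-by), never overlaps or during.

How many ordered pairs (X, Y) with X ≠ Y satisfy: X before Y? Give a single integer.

15

Checking all 56 ordered pairs for relation 'before'; matching pairs in alphabetical order:
(job2, job1): job2 before job1 ✓
(job2, job4): job2 before job4 ✓
(job2, job5): job2 before job5 ✓
(job2, job8): job2 before job8 ✓
(job3, job1): job3 before job1 ✓
(job3, job4): job3 before job4 ✓
(job3, job5): job3 before job5 ✓
(job3, job8): job3 before job8 ✓
(job4, job1): job4 before job1 ✓
(job4, job5): job4 before job5 ✓
(job4, job8): job4 before job8 ✓
(job6, job1): job6 before job1 ✓
(job6, job4): job6 before job4 ✓
(job6, job5): job6 before job5 ✓
(job6, job8): job6 before job8 ✓
Count: 15.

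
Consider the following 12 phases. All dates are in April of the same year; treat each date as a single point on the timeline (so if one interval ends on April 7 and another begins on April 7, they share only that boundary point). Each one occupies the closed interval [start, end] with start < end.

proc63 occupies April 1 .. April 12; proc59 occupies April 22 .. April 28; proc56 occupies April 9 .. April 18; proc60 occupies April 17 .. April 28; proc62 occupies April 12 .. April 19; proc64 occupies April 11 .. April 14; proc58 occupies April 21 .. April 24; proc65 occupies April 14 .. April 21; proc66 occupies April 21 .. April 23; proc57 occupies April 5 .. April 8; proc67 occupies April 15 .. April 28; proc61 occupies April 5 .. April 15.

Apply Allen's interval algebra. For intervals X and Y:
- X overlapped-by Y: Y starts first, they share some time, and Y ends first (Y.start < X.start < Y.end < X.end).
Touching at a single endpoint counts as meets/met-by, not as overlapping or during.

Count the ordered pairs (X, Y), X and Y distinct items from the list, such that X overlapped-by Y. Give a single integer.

18

Checking all 132 ordered pairs for relation 'overlapped-by'; matching pairs in alphabetical order:
(proc56, proc61): proc56 overlapped-by proc61 ✓
(proc56, proc63): proc56 overlapped-by proc63 ✓
(proc59, proc58): proc59 overlapped-by proc58 ✓
(proc59, proc66): proc59 overlapped-by proc66 ✓
(proc60, proc56): proc60 overlapped-by proc56 ✓
(proc60, proc62): proc60 overlapped-by proc62 ✓
(proc60, proc65): proc60 overlapped-by proc65 ✓
(proc61, proc63): proc61 overlapped-by proc63 ✓
(proc62, proc56): proc62 overlapped-by proc56 ✓
(proc62, proc61): proc62 overlapped-by proc61 ✓
(proc62, proc64): proc62 overlapped-by proc64 ✓
(proc64, proc63): proc64 overlapped-by proc63 ✓
(proc65, proc56): proc65 overlapped-by proc56 ✓
(proc65, proc61): proc65 overlapped-by proc61 ✓
(proc65, proc62): proc65 overlapped-by proc62 ✓
(proc67, proc56): proc67 overlapped-by proc56 ✓
(proc67, proc62): proc67 overlapped-by proc62 ✓
(proc67, proc65): proc67 overlapped-by proc65 ✓
Count: 18.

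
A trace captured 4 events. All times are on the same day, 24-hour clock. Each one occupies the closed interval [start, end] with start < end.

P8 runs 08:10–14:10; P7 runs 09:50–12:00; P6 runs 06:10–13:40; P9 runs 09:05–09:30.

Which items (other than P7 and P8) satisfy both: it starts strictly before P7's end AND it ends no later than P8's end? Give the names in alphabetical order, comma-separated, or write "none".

P6, P9

Conditions: its start is strictly before P7's end (X.start < 12:00) AND its end is no later than P8's end (X.end <= 14:10).
P6: start 06:10 < 12:00? ✓; end 13:40 <= 14:10? ✓ → yes.
P9: start 09:05 < 12:00? ✓; end 09:30 <= 14:10? ✓ → yes.
Result: P6, P9.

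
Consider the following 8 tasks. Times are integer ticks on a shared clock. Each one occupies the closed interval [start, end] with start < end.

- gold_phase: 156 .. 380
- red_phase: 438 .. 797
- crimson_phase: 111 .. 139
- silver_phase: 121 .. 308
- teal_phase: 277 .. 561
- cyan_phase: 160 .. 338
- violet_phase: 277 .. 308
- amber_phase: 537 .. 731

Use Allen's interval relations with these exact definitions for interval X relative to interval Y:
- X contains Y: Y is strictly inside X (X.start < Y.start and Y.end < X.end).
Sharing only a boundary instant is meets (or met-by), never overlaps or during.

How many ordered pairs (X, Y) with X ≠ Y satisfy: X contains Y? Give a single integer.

4

Checking all 56 ordered pairs for relation 'contains'; matching pairs in alphabetical order:
(cyan_phase, violet_phase): cyan_phase contains violet_phase ✓
(gold_phase, cyan_phase): gold_phase contains cyan_phase ✓
(gold_phase, violet_phase): gold_phase contains violet_phase ✓
(red_phase, amber_phase): red_phase contains amber_phase ✓
Count: 4.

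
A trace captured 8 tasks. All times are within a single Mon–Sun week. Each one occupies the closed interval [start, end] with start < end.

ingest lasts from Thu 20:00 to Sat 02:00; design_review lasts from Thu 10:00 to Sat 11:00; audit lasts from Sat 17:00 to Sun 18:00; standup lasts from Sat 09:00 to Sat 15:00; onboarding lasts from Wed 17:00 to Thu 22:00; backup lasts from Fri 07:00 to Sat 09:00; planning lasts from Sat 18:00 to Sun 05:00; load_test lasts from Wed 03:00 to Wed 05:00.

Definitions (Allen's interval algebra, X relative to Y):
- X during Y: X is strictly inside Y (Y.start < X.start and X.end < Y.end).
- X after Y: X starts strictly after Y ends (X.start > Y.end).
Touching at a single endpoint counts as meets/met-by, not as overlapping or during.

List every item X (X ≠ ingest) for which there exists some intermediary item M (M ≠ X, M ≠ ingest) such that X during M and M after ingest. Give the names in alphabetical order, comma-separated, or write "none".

Target ingest = [Thu 20:00, Sat 02:00].
Intermediaries M with M after ingest: audit, planning, standup.
Via audit — items with X during audit: planning.
Via planning — items with X during planning: none.
Via standup — items with X during standup: none.
Union: planning.

planning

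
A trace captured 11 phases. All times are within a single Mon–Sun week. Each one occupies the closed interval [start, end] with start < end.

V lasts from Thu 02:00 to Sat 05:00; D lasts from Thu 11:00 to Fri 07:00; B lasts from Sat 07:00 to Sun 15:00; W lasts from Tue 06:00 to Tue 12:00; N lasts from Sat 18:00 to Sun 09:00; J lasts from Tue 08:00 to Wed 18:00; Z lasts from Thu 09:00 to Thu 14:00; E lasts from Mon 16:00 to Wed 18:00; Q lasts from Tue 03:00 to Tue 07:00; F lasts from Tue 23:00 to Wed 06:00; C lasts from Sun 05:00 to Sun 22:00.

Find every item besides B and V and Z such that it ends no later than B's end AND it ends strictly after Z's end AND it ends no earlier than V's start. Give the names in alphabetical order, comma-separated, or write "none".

D, N

Conditions: its end is no later than B's end (X.end <= Sun 15:00) AND its end is strictly after Z's end (X.end > Thu 14:00) AND its end is no earlier than V's start (X.end >= Thu 02:00).
C: end Sun 22:00 <= Sun 15:00? ✗; end Sun 22:00 > Thu 14:00? ✓; end Sun 22:00 >= Thu 02:00? ✓ → no.
D: end Fri 07:00 <= Sun 15:00? ✓; end Fri 07:00 > Thu 14:00? ✓; end Fri 07:00 >= Thu 02:00? ✓ → yes.
E: end Wed 18:00 <= Sun 15:00? ✓; end Wed 18:00 > Thu 14:00? ✗; end Wed 18:00 >= Thu 02:00? ✗ → no.
F: end Wed 06:00 <= Sun 15:00? ✓; end Wed 06:00 > Thu 14:00? ✗; end Wed 06:00 >= Thu 02:00? ✗ → no.
J: end Wed 18:00 <= Sun 15:00? ✓; end Wed 18:00 > Thu 14:00? ✗; end Wed 18:00 >= Thu 02:00? ✗ → no.
N: end Sun 09:00 <= Sun 15:00? ✓; end Sun 09:00 > Thu 14:00? ✓; end Sun 09:00 >= Thu 02:00? ✓ → yes.
Q: end Tue 07:00 <= Sun 15:00? ✓; end Tue 07:00 > Thu 14:00? ✗; end Tue 07:00 >= Thu 02:00? ✗ → no.
W: end Tue 12:00 <= Sun 15:00? ✓; end Tue 12:00 > Thu 14:00? ✗; end Tue 12:00 >= Thu 02:00? ✗ → no.
Result: D, N.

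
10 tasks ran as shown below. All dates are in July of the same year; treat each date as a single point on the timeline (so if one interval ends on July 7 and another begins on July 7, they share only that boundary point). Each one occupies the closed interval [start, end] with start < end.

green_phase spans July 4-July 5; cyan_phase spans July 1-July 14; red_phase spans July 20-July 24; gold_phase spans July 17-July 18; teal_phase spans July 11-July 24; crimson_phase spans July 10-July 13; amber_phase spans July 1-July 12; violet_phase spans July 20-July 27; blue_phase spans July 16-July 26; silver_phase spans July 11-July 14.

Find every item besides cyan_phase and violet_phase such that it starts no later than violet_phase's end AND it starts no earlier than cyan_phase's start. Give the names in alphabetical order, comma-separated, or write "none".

Conditions: its start is no later than violet_phase's end (X.start <= July 27) AND its start is no earlier than cyan_phase's start (X.start >= July 1).
amber_phase: start July 1 <= July 27? ✓; start July 1 >= July 1? ✓ → yes.
blue_phase: start July 16 <= July 27? ✓; start July 16 >= July 1? ✓ → yes.
crimson_phase: start July 10 <= July 27? ✓; start July 10 >= July 1? ✓ → yes.
gold_phase: start July 17 <= July 27? ✓; start July 17 >= July 1? ✓ → yes.
green_phase: start July 4 <= July 27? ✓; start July 4 >= July 1? ✓ → yes.
red_phase: start July 20 <= July 27? ✓; start July 20 >= July 1? ✓ → yes.
silver_phase: start July 11 <= July 27? ✓; start July 11 >= July 1? ✓ → yes.
teal_phase: start July 11 <= July 27? ✓; start July 11 >= July 1? ✓ → yes.
Result: amber_phase, blue_phase, crimson_phase, gold_phase, green_phase, red_phase, silver_phase, teal_phase.

amber_phase, blue_phase, crimson_phase, gold_phase, green_phase, red_phase, silver_phase, teal_phase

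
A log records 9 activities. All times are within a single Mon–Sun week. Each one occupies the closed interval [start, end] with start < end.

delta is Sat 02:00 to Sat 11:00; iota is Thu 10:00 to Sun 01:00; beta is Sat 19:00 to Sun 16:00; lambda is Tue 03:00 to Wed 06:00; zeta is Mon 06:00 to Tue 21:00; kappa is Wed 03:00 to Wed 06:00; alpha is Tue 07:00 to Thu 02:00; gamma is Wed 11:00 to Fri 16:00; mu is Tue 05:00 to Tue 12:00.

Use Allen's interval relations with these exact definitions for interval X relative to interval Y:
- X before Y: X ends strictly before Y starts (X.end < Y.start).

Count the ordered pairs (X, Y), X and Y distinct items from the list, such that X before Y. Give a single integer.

Checking all 72 ordered pairs for relation 'before'; matching pairs in alphabetical order:
(alpha, beta): alpha before beta ✓
(alpha, delta): alpha before delta ✓
(alpha, iota): alpha before iota ✓
(delta, beta): delta before beta ✓
(gamma, beta): gamma before beta ✓
(gamma, delta): gamma before delta ✓
(kappa, beta): kappa before beta ✓
(kappa, delta): kappa before delta ✓
(kappa, gamma): kappa before gamma ✓
(kappa, iota): kappa before iota ✓
(lambda, beta): lambda before beta ✓
(lambda, delta): lambda before delta ✓
(lambda, gamma): lambda before gamma ✓
(lambda, iota): lambda before iota ✓
(mu, beta): mu before beta ✓
(mu, delta): mu before delta ✓
(mu, gamma): mu before gamma ✓
(mu, iota): mu before iota ✓
(mu, kappa): mu before kappa ✓
(zeta, beta): zeta before beta ✓
(zeta, delta): zeta before delta ✓
(zeta, gamma): zeta before gamma ✓
(zeta, iota): zeta before iota ✓
(zeta, kappa): zeta before kappa ✓
Count: 24.

24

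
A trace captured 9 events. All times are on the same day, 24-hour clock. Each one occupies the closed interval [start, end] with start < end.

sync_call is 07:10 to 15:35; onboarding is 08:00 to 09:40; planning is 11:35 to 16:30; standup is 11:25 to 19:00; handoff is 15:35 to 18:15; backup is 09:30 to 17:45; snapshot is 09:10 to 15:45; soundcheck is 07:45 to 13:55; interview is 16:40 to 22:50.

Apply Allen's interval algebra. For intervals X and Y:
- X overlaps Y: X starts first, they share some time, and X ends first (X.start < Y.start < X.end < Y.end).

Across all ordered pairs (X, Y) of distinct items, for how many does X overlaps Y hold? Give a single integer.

Checking all 72 ordered pairs for relation 'overlaps'; matching pairs in alphabetical order:
(backup, handoff): backup overlaps handoff ✓
(backup, interview): backup overlaps interview ✓
(backup, standup): backup overlaps standup ✓
(handoff, interview): handoff overlaps interview ✓
(onboarding, backup): onboarding overlaps backup ✓
(onboarding, snapshot): onboarding overlaps snapshot ✓
(planning, handoff): planning overlaps handoff ✓
(snapshot, backup): snapshot overlaps backup ✓
(snapshot, handoff): snapshot overlaps handoff ✓
(snapshot, planning): snapshot overlaps planning ✓
(snapshot, standup): snapshot overlaps standup ✓
(soundcheck, backup): soundcheck overlaps backup ✓
(soundcheck, planning): soundcheck overlaps planning ✓
(soundcheck, snapshot): soundcheck overlaps snapshot ✓
(soundcheck, standup): soundcheck overlaps standup ✓
(standup, interview): standup overlaps interview ✓
(sync_call, backup): sync_call overlaps backup ✓
(sync_call, planning): sync_call overlaps planning ✓
(sync_call, snapshot): sync_call overlaps snapshot ✓
(sync_call, standup): sync_call overlaps standup ✓
Count: 20.

20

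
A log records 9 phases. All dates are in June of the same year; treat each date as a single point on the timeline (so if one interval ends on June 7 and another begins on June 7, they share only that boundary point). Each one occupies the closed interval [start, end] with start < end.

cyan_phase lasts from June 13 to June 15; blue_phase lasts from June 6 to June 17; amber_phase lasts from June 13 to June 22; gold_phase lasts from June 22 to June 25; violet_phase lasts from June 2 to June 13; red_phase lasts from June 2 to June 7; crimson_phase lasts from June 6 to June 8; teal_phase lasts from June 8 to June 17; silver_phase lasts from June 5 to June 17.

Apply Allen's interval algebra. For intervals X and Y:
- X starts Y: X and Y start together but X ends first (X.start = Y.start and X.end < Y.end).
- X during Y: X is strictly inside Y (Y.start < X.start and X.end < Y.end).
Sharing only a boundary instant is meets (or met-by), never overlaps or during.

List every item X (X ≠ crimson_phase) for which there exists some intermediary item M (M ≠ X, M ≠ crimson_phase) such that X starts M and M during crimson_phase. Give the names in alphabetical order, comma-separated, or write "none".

none

Target crimson_phase = [June 6, June 8].
Intermediaries M with M during crimson_phase: none.
Union: none.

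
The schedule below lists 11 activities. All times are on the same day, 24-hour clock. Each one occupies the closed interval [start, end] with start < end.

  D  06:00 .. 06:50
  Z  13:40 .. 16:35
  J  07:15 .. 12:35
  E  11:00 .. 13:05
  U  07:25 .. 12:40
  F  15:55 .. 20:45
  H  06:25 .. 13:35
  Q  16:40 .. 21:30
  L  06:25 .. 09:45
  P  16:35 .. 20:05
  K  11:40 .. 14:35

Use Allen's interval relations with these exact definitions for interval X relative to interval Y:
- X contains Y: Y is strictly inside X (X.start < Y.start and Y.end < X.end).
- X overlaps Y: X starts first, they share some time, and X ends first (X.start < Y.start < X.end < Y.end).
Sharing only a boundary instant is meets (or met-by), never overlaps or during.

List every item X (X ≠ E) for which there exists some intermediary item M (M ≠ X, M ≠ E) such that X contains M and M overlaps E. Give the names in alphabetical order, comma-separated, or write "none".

Target E = [11:00, 13:05].
Intermediaries M with M overlaps E: J, U.
Via J — items with X contains J: H.
Via U — items with X contains U: H.
Union: H.

H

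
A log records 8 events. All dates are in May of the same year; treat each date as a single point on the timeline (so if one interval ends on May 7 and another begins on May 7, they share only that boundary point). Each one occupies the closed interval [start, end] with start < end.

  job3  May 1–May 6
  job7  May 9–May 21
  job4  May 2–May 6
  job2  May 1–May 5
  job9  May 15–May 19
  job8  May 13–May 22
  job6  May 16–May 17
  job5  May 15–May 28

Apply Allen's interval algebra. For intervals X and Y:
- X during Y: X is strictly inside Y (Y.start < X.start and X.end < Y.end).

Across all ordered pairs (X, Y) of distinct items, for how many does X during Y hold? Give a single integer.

Checking all 56 ordered pairs for relation 'during'; matching pairs in alphabetical order:
(job6, job5): job6 during job5 ✓
(job6, job7): job6 during job7 ✓
(job6, job8): job6 during job8 ✓
(job6, job9): job6 during job9 ✓
(job9, job7): job9 during job7 ✓
(job9, job8): job9 during job8 ✓
Count: 6.

6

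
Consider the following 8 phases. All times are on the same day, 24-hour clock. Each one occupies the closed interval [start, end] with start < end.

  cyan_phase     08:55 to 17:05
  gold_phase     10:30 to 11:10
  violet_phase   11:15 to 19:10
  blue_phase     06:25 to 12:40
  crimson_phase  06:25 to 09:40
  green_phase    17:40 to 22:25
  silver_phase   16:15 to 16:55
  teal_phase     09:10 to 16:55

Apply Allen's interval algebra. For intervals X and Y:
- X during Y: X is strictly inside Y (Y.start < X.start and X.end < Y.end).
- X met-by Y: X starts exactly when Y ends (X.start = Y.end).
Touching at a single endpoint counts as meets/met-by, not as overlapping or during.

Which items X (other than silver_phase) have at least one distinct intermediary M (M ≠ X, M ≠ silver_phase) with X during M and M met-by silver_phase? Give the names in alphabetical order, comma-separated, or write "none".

none

Target silver_phase = [16:15, 16:55].
Intermediaries M with M met-by silver_phase: none.
Union: none.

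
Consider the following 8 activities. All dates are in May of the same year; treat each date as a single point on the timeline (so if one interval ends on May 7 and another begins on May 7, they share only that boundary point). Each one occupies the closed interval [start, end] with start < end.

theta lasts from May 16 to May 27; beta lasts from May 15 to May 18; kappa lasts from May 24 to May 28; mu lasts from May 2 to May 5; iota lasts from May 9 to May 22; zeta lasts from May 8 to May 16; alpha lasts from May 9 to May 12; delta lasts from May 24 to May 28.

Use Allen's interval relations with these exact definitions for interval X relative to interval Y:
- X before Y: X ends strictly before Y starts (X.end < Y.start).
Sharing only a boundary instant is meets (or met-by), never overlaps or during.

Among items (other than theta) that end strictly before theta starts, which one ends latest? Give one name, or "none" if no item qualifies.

Target theta = [May 16, May 27].
alpha [May 9, May 12] → before → candidate.
beta [May 15, May 18] → overlaps → excluded.
delta [May 24, May 28] → overlapped-by → excluded.
iota [May 9, May 22] → overlaps → excluded.
kappa [May 24, May 28] → overlapped-by → excluded.
mu [May 2, May 5] → before → candidate.
zeta [May 8, May 16] → meets → excluded.
Among candidates, latest end is May 12 → alpha.

alpha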